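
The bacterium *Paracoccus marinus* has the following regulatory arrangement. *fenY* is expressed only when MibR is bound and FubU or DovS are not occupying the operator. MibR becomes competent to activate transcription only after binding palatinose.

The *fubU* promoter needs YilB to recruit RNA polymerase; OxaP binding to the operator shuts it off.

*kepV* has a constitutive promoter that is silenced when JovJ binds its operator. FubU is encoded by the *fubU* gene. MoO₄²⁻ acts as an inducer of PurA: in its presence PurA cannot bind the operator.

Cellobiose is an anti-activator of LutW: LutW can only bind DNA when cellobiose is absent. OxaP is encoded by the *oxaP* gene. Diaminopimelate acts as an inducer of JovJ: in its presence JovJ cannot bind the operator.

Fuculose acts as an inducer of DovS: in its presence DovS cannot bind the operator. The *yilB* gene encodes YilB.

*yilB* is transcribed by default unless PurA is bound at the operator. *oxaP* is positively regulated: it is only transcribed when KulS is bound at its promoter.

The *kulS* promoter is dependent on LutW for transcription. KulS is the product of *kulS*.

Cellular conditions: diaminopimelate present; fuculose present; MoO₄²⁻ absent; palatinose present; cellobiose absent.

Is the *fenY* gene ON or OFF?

ON

MoO₄²⁻ is absent, so PurA is active.
With repressor PurA bound, *yilB* is not transcribed.
So YilB is not produced.
Cellobiose is absent, so LutW is active.
No repressor is bound and LutW is active, so *kulS* is transcribed.
So KulS is produced and active.
No repressor is bound and KulS is active, so *oxaP* is transcribed.
So OxaP is produced and active.
With repressor OxaP bound, *fubU* is not transcribed.
So FubU is not produced.
Palatinose is present, so MibR is active.
Fuculose is present, so DovS is inactive.
No repressor is bound and MibR is active, so *fenY* is transcribed.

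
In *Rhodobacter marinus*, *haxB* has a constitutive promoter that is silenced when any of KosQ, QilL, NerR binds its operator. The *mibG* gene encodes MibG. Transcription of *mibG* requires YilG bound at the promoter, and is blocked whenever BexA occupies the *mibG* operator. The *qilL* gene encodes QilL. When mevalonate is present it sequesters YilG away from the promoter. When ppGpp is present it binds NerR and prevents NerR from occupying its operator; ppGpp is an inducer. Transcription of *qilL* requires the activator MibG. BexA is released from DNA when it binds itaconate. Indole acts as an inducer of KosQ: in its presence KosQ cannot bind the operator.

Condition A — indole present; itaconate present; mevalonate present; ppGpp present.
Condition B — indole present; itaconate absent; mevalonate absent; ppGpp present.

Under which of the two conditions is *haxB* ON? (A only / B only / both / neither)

Condition A:
Indole is present, so KosQ is inactive.
Itaconate is present, so BexA is inactive.
Mevalonate is present, so YilG is inactive.
Required activator YilG is absent, so *mibG* is not transcribed.
So MibG is not produced.
Required activator MibG is absent, so *qilL* is not transcribed.
So QilL is not produced.
ppGpp is present, so NerR is inactive.
With no repressor bound, *haxB* is transcribed.
→ *haxB* is ON in A.
Condition B:
Indole is present, so KosQ is inactive.
Itaconate is absent, so BexA is active.
Mevalonate is absent, so YilG is active.
With repressor BexA bound, *mibG* is not transcribed.
So MibG is not produced.
Required activator MibG is absent, so *qilL* is not transcribed.
So QilL is not produced.
ppGpp is present, so NerR is inactive.
With no repressor bound, *haxB* is transcribed.
→ *haxB* is ON in B.

both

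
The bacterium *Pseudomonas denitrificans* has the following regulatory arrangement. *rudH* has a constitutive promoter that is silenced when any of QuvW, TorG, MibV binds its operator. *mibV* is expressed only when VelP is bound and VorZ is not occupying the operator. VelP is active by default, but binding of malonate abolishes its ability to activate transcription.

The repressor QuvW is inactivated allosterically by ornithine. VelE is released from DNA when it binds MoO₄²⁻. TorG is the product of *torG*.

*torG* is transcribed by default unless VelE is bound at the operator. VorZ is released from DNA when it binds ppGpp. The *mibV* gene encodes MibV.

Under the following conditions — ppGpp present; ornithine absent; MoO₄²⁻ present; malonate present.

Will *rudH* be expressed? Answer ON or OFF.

Ornithine is absent, so QuvW is active.
MoO₄²⁻ is present, so VelE is inactive.
With no repressor bound, *torG* is transcribed.
So TorG is produced and active.
Malonate is present, so VelP is inactive.
ppGpp is present, so VorZ is inactive.
Required activator VelP is absent, so *mibV* is not transcribed.
So MibV is not produced.
With repressor QuvW bound, *rudH* is not transcribed.

OFF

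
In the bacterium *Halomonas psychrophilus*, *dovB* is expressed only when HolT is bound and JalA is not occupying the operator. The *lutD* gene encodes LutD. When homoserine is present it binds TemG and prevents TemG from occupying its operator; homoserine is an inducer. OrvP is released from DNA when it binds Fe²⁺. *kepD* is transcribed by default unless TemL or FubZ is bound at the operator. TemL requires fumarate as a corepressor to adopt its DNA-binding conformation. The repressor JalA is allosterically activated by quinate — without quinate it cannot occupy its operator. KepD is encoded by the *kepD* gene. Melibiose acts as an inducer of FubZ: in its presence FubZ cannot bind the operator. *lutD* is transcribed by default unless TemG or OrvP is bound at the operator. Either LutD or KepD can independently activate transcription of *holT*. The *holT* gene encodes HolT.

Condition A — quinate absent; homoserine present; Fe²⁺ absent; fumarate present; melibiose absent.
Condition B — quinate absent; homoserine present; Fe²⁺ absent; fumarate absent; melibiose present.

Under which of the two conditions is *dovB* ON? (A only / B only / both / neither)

Condition A:
Quinate is absent, so JalA is inactive.
Homoserine is present, so TemG is inactive.
Fe²⁺ is absent, so OrvP is active.
With repressor OrvP bound, *lutD* is not transcribed.
So LutD is not produced.
Fumarate is present, so TemL is active.
Melibiose is absent, so FubZ is active.
With repressor TemL bound, *kepD* is not transcribed.
So KepD is not produced.
No activator is available at the *holT* promoter, so *holT* is not transcribed.
So HolT is not produced.
Required activator HolT is absent, so *dovB* is not transcribed.
→ *dovB* is OFF in A.
Condition B:
Quinate is absent, so JalA is inactive.
Homoserine is present, so TemG is inactive.
Fe²⁺ is absent, so OrvP is active.
With repressor OrvP bound, *lutD* is not transcribed.
So LutD is not produced.
Fumarate is absent, so TemL is inactive.
Melibiose is present, so FubZ is inactive.
With no repressor bound, *kepD* is transcribed.
So KepD is produced and active.
Activator KepD is present, so *holT* is transcribed.
So HolT is produced and active.
No repressor is bound and HolT is active, so *dovB* is transcribed.
→ *dovB* is ON in B.

B only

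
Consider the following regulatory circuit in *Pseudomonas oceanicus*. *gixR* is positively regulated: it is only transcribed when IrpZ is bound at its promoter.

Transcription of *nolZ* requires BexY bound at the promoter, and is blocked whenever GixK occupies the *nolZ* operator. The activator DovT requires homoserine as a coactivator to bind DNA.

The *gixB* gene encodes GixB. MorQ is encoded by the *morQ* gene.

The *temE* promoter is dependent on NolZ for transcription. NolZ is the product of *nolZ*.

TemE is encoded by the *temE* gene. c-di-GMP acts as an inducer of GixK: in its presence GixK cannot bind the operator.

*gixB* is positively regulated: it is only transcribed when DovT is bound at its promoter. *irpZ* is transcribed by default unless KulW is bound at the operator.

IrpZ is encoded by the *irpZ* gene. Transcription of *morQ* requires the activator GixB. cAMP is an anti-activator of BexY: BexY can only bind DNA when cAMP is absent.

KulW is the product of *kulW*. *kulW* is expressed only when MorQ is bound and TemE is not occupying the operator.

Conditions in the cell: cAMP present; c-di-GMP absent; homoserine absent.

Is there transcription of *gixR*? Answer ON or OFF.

ON

Homoserine is absent, so DovT is inactive.
Required activator DovT is absent, so *gixB* is not transcribed.
So GixB is not produced.
Required activator GixB is absent, so *morQ* is not transcribed.
So MorQ is not produced.
c-di-GMP is absent, so GixK is active.
cAMP is present, so BexY is inactive.
With repressor GixK bound, *nolZ* is not transcribed.
So NolZ is not produced.
Required activator NolZ is absent, so *temE* is not transcribed.
So TemE is not produced.
Required activator MorQ is absent, so *kulW* is not transcribed.
So KulW is not produced.
With no repressor bound, *irpZ* is transcribed.
So IrpZ is produced and active.
No repressor is bound and IrpZ is active, so *gixR* is transcribed.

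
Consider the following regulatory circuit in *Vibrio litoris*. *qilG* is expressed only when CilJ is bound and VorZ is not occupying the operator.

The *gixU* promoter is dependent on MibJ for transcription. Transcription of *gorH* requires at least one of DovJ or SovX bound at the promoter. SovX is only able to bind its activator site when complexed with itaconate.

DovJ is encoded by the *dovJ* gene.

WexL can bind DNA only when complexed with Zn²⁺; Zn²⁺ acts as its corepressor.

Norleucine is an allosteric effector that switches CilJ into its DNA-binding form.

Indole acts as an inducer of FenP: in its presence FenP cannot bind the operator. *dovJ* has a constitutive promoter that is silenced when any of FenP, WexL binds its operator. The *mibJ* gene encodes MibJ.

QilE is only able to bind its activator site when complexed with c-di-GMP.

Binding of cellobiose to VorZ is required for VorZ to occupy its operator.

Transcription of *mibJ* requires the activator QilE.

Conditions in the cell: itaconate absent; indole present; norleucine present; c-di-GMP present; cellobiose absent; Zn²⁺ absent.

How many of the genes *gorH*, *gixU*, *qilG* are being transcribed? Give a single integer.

3

Indole is present, so FenP is inactive.
Zn²⁺ is absent, so WexL is inactive.
With no repressor bound, *dovJ* is transcribed.
So DovJ is produced and active.
Itaconate is absent, so SovX is inactive.
Activator DovJ is present, so *gorH* is transcribed.
→ *gorH* is ON.
c-di-GMP is present, so QilE is active.
No repressor is bound and QilE is active, so *mibJ* is transcribed.
So MibJ is produced and active.
No repressor is bound and MibJ is active, so *gixU* is transcribed.
→ *gixU* is ON.
Cellobiose is absent, so VorZ is inactive.
Norleucine is present, so CilJ is active.
No repressor is bound and CilJ is active, so *qilG* is transcribed.
→ *qilG* is ON.
3 of the 3 genes are transcribed.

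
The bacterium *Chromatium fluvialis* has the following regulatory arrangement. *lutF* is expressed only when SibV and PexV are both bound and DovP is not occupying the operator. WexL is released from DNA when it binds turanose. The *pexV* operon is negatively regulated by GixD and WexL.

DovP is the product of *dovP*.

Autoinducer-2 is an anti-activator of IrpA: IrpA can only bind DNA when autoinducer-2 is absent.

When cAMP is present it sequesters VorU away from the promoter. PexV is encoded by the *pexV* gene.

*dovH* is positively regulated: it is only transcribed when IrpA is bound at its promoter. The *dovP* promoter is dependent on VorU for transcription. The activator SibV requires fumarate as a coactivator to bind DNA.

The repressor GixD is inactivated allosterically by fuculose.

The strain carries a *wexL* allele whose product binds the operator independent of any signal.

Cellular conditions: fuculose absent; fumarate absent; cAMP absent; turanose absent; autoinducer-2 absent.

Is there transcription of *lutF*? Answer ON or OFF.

cAMP is absent, so VorU is active.
No repressor is bound and VorU is active, so *dovP* is transcribed.
So DovP is produced and active.
Fumarate is absent, so SibV is inactive.
Fuculose is absent, so GixD is active.
WexL is constitutively active in this strain.
With repressor GixD bound, *pexV* is not transcribed.
So PexV is not produced.
With repressor DovP bound, *lutF* is not transcribed.

OFF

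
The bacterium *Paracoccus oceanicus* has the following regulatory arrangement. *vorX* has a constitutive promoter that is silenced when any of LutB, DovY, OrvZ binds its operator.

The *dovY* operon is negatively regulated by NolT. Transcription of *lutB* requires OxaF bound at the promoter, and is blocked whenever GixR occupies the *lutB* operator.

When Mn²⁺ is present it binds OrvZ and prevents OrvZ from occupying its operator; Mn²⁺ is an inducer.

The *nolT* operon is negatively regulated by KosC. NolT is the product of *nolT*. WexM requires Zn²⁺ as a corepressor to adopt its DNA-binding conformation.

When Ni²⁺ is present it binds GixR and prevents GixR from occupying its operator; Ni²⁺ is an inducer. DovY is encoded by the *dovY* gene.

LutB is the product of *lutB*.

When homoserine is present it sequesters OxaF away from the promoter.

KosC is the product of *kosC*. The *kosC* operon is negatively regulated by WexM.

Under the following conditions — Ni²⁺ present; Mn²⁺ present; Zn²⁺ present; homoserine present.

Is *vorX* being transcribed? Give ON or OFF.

ON

Ni²⁺ is present, so GixR is inactive.
Homoserine is present, so OxaF is inactive.
Required activator OxaF is absent, so *lutB* is not transcribed.
So LutB is not produced.
Zn²⁺ is present, so WexM is active.
With repressor WexM bound, *kosC* is not transcribed.
So KosC is not produced.
With no repressor bound, *nolT* is transcribed.
So NolT is produced and active.
With repressor NolT bound, *dovY* is not transcribed.
So DovY is not produced.
Mn²⁺ is present, so OrvZ is inactive.
With no repressor bound, *vorX* is transcribed.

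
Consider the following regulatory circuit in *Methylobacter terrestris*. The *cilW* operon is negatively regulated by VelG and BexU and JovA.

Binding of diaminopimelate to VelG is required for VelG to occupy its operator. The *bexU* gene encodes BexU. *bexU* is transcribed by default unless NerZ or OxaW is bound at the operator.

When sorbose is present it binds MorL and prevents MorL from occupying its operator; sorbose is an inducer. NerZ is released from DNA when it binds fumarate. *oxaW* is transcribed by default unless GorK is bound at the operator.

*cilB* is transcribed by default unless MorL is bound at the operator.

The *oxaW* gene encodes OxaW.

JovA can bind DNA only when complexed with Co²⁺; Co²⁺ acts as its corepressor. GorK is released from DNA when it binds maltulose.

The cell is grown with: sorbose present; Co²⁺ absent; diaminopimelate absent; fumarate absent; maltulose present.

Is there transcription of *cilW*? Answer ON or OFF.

ON

Diaminopimelate is absent, so VelG is inactive.
Fumarate is absent, so NerZ is active.
Maltulose is present, so GorK is inactive.
With no repressor bound, *oxaW* is transcribed.
So OxaW is produced and active.
With repressor NerZ bound, *bexU* is not transcribed.
So BexU is not produced.
Co²⁺ is absent, so JovA is inactive.
With no repressor bound, *cilW* is transcribed.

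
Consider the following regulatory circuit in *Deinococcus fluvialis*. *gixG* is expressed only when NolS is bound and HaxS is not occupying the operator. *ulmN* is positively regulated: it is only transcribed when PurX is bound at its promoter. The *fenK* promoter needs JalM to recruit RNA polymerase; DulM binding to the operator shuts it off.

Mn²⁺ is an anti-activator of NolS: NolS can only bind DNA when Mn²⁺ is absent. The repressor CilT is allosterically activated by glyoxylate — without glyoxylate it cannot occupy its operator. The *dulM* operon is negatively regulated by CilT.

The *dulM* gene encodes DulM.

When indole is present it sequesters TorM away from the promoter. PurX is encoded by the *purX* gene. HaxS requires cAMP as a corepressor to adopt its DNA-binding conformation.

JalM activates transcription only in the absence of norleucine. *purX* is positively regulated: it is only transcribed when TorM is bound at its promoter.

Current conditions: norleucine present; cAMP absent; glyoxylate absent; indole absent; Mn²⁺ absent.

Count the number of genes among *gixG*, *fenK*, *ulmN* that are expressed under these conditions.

Mn²⁺ is absent, so NolS is active.
cAMP is absent, so HaxS is inactive.
No repressor is bound and NolS is active, so *gixG* is transcribed.
→ *gixG* is ON.
Glyoxylate is absent, so CilT is inactive.
With no repressor bound, *dulM* is transcribed.
So DulM is produced and active.
Norleucine is present, so JalM is inactive.
With repressor DulM bound, *fenK* is not transcribed.
→ *fenK* is OFF.
Indole is absent, so TorM is active.
No repressor is bound and TorM is active, so *purX* is transcribed.
So PurX is produced and active.
No repressor is bound and PurX is active, so *ulmN* is transcribed.
→ *ulmN* is ON.
2 of the 3 genes are transcribed.

2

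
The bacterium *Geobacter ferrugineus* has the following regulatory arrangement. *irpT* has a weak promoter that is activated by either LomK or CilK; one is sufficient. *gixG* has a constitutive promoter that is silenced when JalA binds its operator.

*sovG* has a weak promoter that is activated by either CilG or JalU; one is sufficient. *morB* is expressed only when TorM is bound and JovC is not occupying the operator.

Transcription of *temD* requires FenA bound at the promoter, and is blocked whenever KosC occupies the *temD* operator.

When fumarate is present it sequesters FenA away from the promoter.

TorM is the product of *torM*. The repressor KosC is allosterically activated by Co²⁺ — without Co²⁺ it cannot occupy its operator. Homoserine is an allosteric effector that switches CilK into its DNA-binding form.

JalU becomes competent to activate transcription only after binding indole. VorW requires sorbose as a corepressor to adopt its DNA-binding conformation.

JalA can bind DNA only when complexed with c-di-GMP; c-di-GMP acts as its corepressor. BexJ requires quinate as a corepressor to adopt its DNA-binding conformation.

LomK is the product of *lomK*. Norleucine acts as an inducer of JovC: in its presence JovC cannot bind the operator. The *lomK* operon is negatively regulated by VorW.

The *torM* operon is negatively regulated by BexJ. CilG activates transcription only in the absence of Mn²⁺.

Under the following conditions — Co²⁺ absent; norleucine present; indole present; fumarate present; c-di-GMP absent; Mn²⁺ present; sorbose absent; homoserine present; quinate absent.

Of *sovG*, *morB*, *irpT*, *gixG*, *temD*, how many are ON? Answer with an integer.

Mn²⁺ is present, so CilG is inactive.
Indole is present, so JalU is active.
Activator JalU is present, so *sovG* is transcribed.
→ *sovG* is ON.
Quinate is absent, so BexJ is inactive.
With no repressor bound, *torM* is transcribed.
So TorM is produced and active.
Norleucine is present, so JovC is inactive.
No repressor is bound and TorM is active, so *morB* is transcribed.
→ *morB* is ON.
Sorbose is absent, so VorW is inactive.
With no repressor bound, *lomK* is transcribed.
So LomK is produced and active.
Homoserine is present, so CilK is active.
Activator LomK is present, so *irpT* is transcribed.
→ *irpT* is ON.
c-di-GMP is absent, so JalA is inactive.
With no repressor bound, *gixG* is transcribed.
→ *gixG* is ON.
Fumarate is present, so FenA is inactive.
Co²⁺ is absent, so KosC is inactive.
Required activator FenA is absent, so *temD* is not transcribed.
→ *temD* is OFF.
4 of the 5 genes are transcribed.

4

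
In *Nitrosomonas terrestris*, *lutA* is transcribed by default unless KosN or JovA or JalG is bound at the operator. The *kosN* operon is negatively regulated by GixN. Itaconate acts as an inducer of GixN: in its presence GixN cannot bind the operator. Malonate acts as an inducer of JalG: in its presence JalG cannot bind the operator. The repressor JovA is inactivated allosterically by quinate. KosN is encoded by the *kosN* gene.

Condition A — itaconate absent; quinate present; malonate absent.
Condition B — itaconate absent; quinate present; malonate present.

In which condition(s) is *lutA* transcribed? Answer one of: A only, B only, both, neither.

Condition A:
Itaconate is absent, so GixN is active.
With repressor GixN bound, *kosN* is not transcribed.
So KosN is not produced.
Quinate is present, so JovA is inactive.
Malonate is absent, so JalG is active.
With repressor JalG bound, *lutA* is not transcribed.
→ *lutA* is OFF in A.
Condition B:
Itaconate is absent, so GixN is active.
With repressor GixN bound, *kosN* is not transcribed.
So KosN is not produced.
Quinate is present, so JovA is inactive.
Malonate is present, so JalG is inactive.
With no repressor bound, *lutA* is transcribed.
→ *lutA* is ON in B.

B only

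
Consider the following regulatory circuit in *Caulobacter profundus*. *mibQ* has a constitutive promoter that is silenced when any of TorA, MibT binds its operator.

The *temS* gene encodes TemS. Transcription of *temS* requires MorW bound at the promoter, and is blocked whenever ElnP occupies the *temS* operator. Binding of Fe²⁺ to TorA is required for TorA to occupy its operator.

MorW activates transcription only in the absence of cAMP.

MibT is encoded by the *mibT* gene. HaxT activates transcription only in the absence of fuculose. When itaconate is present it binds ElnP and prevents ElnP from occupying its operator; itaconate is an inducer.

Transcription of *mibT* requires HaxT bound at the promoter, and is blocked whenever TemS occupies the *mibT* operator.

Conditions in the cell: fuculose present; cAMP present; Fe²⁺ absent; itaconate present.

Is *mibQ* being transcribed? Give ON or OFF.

Fe²⁺ is absent, so TorA is inactive.
Fuculose is present, so HaxT is inactive.
cAMP is present, so MorW is inactive.
Itaconate is present, so ElnP is inactive.
Required activator MorW is absent, so *temS* is not transcribed.
So TemS is not produced.
Required activator HaxT is absent, so *mibT* is not transcribed.
So MibT is not produced.
With no repressor bound, *mibQ* is transcribed.

ON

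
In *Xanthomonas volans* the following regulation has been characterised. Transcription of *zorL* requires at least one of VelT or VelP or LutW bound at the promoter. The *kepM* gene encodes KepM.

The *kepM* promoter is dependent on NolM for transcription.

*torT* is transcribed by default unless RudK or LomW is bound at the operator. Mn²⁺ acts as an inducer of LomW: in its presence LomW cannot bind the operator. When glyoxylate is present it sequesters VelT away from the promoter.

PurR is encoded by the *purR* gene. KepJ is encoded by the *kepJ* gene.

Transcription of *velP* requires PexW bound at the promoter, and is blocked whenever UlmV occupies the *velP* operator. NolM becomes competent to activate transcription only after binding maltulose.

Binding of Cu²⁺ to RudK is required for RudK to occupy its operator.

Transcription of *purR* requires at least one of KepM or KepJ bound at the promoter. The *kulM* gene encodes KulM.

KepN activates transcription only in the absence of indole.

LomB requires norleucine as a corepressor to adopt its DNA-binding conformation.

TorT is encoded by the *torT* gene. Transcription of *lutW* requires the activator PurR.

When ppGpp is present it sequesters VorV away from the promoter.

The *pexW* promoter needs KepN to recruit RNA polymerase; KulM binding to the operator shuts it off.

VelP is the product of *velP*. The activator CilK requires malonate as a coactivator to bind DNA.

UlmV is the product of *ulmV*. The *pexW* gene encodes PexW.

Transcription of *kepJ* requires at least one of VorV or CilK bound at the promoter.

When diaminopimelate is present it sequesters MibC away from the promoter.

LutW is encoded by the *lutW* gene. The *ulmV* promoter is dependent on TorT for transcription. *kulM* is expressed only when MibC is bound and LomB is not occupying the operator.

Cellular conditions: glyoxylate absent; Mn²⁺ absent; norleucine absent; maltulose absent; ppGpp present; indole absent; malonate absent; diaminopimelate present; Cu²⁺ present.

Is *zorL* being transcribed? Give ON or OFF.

Glyoxylate is absent, so VelT is active.
Cu²⁺ is present, so RudK is active.
Mn²⁺ is absent, so LomW is active.
With repressor RudK bound, *torT* is not transcribed.
So TorT is not produced.
Required activator TorT is absent, so *ulmV* is not transcribed.
So UlmV is not produced.
Indole is absent, so KepN is active.
Diaminopimelate is present, so MibC is inactive.
Norleucine is absent, so LomB is inactive.
Required activator MibC is absent, so *kulM* is not transcribed.
So KulM is not produced.
No repressor is bound and KepN is active, so *pexW* is transcribed.
So PexW is produced and active.
No repressor is bound and PexW is active, so *velP* is transcribed.
So VelP is produced and active.
Maltulose is absent, so NolM is inactive.
Required activator NolM is absent, so *kepM* is not transcribed.
So KepM is not produced.
ppGpp is present, so VorV is inactive.
Malonate is absent, so CilK is inactive.
No activator is available at the *kepJ* promoter, so *kepJ* is not transcribed.
So KepJ is not produced.
No activator is available at the *purR* promoter, so *purR* is not transcribed.
So PurR is not produced.
Required activator PurR is absent, so *lutW* is not transcribed.
So LutW is not produced.
Activator VelT is present, so *zorL* is transcribed.

ON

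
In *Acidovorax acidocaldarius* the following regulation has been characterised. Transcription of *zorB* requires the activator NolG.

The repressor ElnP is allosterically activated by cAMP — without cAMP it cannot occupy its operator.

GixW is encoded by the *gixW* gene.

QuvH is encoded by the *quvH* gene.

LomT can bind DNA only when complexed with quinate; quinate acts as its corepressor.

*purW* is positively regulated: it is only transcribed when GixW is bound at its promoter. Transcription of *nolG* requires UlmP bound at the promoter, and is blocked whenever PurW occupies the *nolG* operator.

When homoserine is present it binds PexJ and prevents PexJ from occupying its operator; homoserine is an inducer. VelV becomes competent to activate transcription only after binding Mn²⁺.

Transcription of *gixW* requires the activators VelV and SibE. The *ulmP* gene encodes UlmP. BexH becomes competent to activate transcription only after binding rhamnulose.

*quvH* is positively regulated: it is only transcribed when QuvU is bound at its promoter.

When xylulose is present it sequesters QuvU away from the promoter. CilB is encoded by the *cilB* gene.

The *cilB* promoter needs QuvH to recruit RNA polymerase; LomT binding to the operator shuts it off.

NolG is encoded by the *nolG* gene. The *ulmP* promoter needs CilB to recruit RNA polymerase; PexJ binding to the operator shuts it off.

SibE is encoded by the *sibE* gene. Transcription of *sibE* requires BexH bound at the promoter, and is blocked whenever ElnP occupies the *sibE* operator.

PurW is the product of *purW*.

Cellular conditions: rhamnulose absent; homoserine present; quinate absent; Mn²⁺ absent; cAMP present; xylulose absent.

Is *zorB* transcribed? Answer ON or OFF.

ON

Xylulose is absent, so QuvU is active.
No repressor is bound and QuvU is active, so *quvH* is transcribed.
So QuvH is produced and active.
Quinate is absent, so LomT is inactive.
No repressor is bound and QuvH is active, so *cilB* is transcribed.
So CilB is produced and active.
Homoserine is present, so PexJ is inactive.
No repressor is bound and CilB is active, so *ulmP* is transcribed.
So UlmP is produced and active.
Mn²⁺ is absent, so VelV is inactive.
Rhamnulose is absent, so BexH is inactive.
cAMP is present, so ElnP is active.
With repressor ElnP bound, *sibE* is not transcribed.
So SibE is not produced.
Required activator VelV is absent, so *gixW* is not transcribed.
So GixW is not produced.
Required activator GixW is absent, so *purW* is not transcribed.
So PurW is not produced.
No repressor is bound and UlmP is active, so *nolG* is transcribed.
So NolG is produced and active.
No repressor is bound and NolG is active, so *zorB* is transcribed.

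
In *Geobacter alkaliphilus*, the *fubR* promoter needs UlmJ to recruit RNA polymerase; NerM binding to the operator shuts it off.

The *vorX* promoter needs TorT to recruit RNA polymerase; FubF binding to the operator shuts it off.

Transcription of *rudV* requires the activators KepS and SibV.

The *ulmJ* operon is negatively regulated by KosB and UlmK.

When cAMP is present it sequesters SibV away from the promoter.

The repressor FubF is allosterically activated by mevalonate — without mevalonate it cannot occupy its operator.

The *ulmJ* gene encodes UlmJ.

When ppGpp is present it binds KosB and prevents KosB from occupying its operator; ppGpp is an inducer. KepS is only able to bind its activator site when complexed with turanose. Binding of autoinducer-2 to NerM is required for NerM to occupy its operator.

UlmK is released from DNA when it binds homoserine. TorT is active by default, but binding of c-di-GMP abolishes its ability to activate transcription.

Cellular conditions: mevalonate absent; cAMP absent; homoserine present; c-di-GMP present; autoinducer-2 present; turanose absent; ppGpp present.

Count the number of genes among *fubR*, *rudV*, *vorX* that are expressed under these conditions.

Autoinducer-2 is present, so NerM is active.
ppGpp is present, so KosB is inactive.
Homoserine is present, so UlmK is inactive.
With no repressor bound, *ulmJ* is transcribed.
So UlmJ is produced and active.
With repressor NerM bound, *fubR* is not transcribed.
→ *fubR* is OFF.
Turanose is absent, so KepS is inactive.
cAMP is absent, so SibV is active.
Required activator KepS is absent, so *rudV* is not transcribed.
→ *rudV* is OFF.
c-di-GMP is present, so TorT is inactive.
Mevalonate is absent, so FubF is inactive.
Required activator TorT is absent, so *vorX* is not transcribed.
→ *vorX* is OFF.
0 of the 3 genes are transcribed.

0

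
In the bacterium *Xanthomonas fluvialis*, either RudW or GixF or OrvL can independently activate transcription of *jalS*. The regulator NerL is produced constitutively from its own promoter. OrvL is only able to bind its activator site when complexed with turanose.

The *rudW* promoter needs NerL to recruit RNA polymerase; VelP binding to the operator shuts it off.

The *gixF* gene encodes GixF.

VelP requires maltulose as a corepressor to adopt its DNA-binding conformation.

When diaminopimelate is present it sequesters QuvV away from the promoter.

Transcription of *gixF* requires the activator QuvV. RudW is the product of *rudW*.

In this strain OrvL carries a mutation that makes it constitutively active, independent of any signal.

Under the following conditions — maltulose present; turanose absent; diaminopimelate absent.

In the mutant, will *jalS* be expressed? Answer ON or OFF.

ON

NerL is produced constitutively and is active.
Maltulose is present, so VelP is active.
With repressor VelP bound, *rudW* is not transcribed.
So RudW is not produced.
Diaminopimelate is absent, so QuvV is active.
No repressor is bound and QuvV is active, so *gixF* is transcribed.
So GixF is produced and active.
OrvL is constitutively active in this strain.
Activator GixF is present, so *jalS* is transcribed.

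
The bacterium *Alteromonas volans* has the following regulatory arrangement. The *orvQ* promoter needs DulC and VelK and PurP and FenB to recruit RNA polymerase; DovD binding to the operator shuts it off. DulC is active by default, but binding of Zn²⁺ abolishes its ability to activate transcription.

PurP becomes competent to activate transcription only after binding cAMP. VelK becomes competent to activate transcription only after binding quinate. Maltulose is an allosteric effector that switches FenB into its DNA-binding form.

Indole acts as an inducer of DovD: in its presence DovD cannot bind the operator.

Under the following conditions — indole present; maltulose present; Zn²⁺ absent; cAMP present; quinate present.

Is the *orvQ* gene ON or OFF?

Zn²⁺ is absent, so DulC is active.
Indole is present, so DovD is inactive.
Quinate is present, so VelK is active.
cAMP is present, so PurP is active.
Maltulose is present, so FenB is active.
No repressor is bound and DulC and VelK and PurP and FenB are active, so *orvQ* is transcribed.

ON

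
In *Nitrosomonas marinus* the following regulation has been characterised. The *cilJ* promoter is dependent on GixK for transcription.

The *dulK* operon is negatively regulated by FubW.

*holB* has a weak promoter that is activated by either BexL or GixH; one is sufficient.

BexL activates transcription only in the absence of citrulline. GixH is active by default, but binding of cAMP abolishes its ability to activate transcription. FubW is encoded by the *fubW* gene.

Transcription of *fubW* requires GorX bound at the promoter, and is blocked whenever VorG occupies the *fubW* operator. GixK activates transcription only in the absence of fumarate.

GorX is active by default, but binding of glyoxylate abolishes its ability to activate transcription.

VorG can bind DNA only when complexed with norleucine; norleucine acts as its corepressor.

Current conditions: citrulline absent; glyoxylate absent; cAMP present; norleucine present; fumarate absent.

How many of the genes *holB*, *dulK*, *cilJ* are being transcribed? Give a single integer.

Citrulline is absent, so BexL is active.
cAMP is present, so GixH is inactive.
Activator BexL is present, so *holB* is transcribed.
→ *holB* is ON.
Glyoxylate is absent, so GorX is active.
Norleucine is present, so VorG is active.
With repressor VorG bound, *fubW* is not transcribed.
So FubW is not produced.
With no repressor bound, *dulK* is transcribed.
→ *dulK* is ON.
Fumarate is absent, so GixK is active.
No repressor is bound and GixK is active, so *cilJ* is transcribed.
→ *cilJ* is ON.
3 of the 3 genes are transcribed.

3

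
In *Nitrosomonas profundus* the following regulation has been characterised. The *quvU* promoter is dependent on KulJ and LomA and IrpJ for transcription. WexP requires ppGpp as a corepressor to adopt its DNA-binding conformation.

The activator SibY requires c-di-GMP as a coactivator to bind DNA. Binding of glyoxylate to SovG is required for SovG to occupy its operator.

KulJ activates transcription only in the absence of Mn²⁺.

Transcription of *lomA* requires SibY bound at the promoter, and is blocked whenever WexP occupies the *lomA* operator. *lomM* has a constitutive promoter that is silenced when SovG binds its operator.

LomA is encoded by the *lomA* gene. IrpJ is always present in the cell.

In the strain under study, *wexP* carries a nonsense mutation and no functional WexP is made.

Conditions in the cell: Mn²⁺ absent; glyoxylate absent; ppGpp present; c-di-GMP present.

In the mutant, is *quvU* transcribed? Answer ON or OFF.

Mn²⁺ is absent, so KulJ is active.
WexP is non-functional in this strain, so it has no effect.
c-di-GMP is present, so SibY is active.
No repressor is bound and SibY is active, so *lomA* is transcribed.
So LomA is produced and active.
IrpJ is produced constitutively and is active.
No repressor is bound and KulJ and LomA and IrpJ are active, so *quvU* is transcribed.

ON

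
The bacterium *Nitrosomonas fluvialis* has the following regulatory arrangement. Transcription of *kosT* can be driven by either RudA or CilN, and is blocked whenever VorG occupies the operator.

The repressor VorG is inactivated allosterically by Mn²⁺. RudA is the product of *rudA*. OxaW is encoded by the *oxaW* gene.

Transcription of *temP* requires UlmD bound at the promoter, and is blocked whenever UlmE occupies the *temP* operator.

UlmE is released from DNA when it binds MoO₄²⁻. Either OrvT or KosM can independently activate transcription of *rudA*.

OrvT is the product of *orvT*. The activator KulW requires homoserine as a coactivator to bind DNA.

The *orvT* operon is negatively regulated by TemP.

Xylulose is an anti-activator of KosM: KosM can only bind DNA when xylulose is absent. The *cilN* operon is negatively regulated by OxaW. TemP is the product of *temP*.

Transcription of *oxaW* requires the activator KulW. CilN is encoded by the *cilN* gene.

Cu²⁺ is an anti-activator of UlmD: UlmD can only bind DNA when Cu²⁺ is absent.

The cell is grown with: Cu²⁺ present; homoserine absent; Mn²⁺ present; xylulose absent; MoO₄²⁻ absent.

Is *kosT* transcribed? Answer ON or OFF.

Mn²⁺ is present, so VorG is inactive.
Cu²⁺ is present, so UlmD is inactive.
MoO₄²⁻ is absent, so UlmE is active.
With repressor UlmE bound, *temP* is not transcribed.
So TemP is not produced.
With no repressor bound, *orvT* is transcribed.
So OrvT is produced and active.
Xylulose is absent, so KosM is active.
Activator OrvT is present, so *rudA* is transcribed.
So RudA is produced and active.
Homoserine is absent, so KulW is inactive.
Required activator KulW is absent, so *oxaW* is not transcribed.
So OxaW is not produced.
With no repressor bound, *cilN* is transcribed.
So CilN is produced and active.
Activator RudA is present, so *kosT* is transcribed.

ON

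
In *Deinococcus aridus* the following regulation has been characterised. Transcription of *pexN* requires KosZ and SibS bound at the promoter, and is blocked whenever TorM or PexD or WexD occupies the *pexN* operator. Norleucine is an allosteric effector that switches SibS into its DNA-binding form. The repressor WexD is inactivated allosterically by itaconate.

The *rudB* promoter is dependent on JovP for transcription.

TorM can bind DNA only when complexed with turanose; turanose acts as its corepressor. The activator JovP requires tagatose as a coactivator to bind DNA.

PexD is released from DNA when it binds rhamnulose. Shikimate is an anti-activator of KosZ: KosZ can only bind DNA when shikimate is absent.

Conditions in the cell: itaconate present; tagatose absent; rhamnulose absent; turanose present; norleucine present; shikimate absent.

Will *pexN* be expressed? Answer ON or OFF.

Shikimate is absent, so KosZ is active.
Turanose is present, so TorM is active.
Rhamnulose is absent, so PexD is active.
Itaconate is present, so WexD is inactive.
Norleucine is present, so SibS is active.
With repressor TorM bound, *pexN* is not transcribed.

OFF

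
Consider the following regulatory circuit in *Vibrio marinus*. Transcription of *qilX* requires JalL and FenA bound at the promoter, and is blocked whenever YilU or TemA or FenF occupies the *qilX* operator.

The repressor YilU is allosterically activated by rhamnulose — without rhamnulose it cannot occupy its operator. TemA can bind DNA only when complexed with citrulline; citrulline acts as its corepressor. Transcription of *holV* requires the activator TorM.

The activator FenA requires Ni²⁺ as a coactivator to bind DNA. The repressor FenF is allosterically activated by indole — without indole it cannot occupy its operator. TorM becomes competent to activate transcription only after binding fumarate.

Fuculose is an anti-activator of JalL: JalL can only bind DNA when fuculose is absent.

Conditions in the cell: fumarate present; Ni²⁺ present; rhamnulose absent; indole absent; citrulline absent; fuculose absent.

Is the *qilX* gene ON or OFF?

Rhamnulose is absent, so YilU is inactive.
Citrulline is absent, so TemA is inactive.
Indole is absent, so FenF is inactive.
Fuculose is absent, so JalL is active.
Ni²⁺ is present, so FenA is active.
No repressor is bound and JalL and FenA are active, so *qilX* is transcribed.

ON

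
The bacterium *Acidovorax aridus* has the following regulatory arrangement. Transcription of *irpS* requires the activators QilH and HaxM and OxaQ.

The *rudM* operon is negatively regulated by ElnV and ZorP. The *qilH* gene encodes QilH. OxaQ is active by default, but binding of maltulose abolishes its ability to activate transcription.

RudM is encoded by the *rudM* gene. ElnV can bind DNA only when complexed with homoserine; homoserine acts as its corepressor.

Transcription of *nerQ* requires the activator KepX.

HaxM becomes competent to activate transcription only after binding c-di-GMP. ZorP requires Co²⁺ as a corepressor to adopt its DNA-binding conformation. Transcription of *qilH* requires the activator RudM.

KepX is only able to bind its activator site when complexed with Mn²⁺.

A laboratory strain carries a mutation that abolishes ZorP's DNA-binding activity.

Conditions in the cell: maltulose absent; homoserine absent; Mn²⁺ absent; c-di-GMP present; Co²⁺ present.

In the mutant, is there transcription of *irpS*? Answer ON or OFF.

Homoserine is absent, so ElnV is inactive.
ZorP is non-functional in this strain, so it has no effect.
With no repressor bound, *rudM* is transcribed.
So RudM is produced and active.
No repressor is bound and RudM is active, so *qilH* is transcribed.
So QilH is produced and active.
c-di-GMP is present, so HaxM is active.
Maltulose is absent, so OxaQ is active.
No repressor is bound and QilH and HaxM and OxaQ are active, so *irpS* is transcribed.

ON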